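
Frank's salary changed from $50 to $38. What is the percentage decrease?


Find the absolute change:
|38 - 50| = 12
Divide by original and multiply by 100:
12 / 50 x 100 = 24%

24%


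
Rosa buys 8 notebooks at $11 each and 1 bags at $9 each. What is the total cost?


Cost of notebooks:
8 x $11 = $88
Cost of bags:
1 x $9 = $9
Add both:
$88 + $9 = $97

$97


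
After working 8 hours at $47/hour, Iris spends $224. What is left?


Calculate earnings:
8 x $47 = $376
Subtract spending:
$376 - $224 = $152

$152


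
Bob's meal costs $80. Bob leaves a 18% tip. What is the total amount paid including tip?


Calculate the tip:
18% of $80 = $14.40
Add tip to meal cost:
$80 + $14.40 = $94.40

$94.40


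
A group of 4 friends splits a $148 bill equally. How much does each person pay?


Total bill: $148
Number of people: 4
Each pays: $148 / 4 = $37

$37


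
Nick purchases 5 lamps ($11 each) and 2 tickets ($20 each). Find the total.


Cost of lamps:
5 x $11 = $55
Cost of tickets:
2 x $20 = $40
Add both:
$55 + $40 = $95

$95


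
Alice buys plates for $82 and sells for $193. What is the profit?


Selling price = $193
Cost price = $82
Profit = selling price - cost price:
Profit = $193 - $82 = $111

$111


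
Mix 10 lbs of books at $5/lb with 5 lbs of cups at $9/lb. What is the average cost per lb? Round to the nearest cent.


Cost of books:
10 x $5 = $50
Cost of cups:
5 x $9 = $45
Total cost: $50 + $45 = $95
Total weight: 15 lbs
Average: $95 / 15 = $6.3333... ≈ $6.33/lb

$6.33/lb


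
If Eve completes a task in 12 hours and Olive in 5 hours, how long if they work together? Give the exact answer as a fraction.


Eve's rate: 1/12 of the job per hour
Olive's rate: 1/5 of the job per hour
Combined rate: 1/12 + 1/5 = 17/60 per hour
Time = 1 / (17/60) = 60/17 hours (≈ 3.53 hours)

60/17 hours


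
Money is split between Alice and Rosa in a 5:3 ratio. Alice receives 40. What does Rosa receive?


Find the multiplier:
40 / 5 = 8
Apply to Rosa's share:
3 x 8 = 24

24


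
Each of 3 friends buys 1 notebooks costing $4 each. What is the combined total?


Cost per person:
1 x $4 = $4
Group total:
3 x $4 = $12

$12


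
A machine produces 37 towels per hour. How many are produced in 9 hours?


Production rate: 37 towels per hour
Time: 9 hours
Total: 37 x 9 = 333 towels

333 towels


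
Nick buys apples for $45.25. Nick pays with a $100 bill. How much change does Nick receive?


Start with the amount paid:
$100
Subtract the price:
$100 - $45.25 = $54.75

$54.75


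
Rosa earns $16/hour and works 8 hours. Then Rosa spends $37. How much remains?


Calculate earnings:
8 x $16 = $128
Subtract spending:
$128 - $37 = $91

$91


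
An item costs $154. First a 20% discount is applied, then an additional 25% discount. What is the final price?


First discount:
20% of $154 = $30.80
Price after first discount:
$154 - $30.80 = $123.20
Second discount:
25% of $123.20 = $30.80
Final price:
$123.20 - $30.80 = $92.40

$92.40


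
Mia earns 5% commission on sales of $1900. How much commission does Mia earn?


Convert rate to decimal:
5% = 0.05
Multiply by sales:
$1900 x 0.05 = $95

$95


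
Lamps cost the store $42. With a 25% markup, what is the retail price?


Calculate the markup amount:
25% of $42 = $10.50
Add to cost:
$42 + $10.50 = $52.50

$52.50


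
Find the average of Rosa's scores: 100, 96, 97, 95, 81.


Add the scores:
100 + 96 + 97 + 95 + 81 = 469
Divide by the number of tests:
469 / 5 = 93.8

93.8


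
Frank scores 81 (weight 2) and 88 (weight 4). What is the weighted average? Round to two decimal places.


Weighted sum:
2 x 81 + 4 x 88 = 514
Total weight:
2 + 4 = 6
Weighted average:
514 / 6 = 85.6666... ≈ 85.67

85.67


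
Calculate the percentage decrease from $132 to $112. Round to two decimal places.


Find the absolute change:
|112 - 132| = 20
Divide by original and multiply by 100:
20 / 132 x 100 = 15.1515...% ≈ 15.15%

15.15%


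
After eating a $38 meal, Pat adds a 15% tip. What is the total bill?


Calculate the tip:
15% of $38 = $5.70
Add tip to meal cost:
$38 + $5.70 = $43.70

$43.70


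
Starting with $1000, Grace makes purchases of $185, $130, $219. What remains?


Add up expenses:
$185 + $130 + $219 = $534
Subtract from budget:
$1000 - $534 = $466

$466


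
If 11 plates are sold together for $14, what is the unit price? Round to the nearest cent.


Total cost: $14
Number of items: 11
Unit price: $14 / 11 = $1.2727... ≈ $1.27

$1.27


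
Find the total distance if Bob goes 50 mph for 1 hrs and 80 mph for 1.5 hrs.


Leg 1 distance:
50 x 1 = 50 miles
Leg 2 distance:
80 x 1.5 = 120 miles
Total distance:
50 + 120 = 170 miles

170 miles


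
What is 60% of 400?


Convert percentage to decimal:
60% = 0.6
Multiply:
400 x 0.6 = 240

240


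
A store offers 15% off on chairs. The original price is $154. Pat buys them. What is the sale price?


Calculate the discount amount:
15% of $154 = $23.10
Subtract from original:
$154 - $23.10 = $130.90

$130.90


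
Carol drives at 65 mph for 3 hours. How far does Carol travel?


Use the formula: distance = speed x time
Speed = 65 mph, Time = 3 hours
65 x 3 = 195 miles

195 miles


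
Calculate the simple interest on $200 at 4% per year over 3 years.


Use the formula I = P x R x T / 100
P x R x T = 200 x 4 x 3 = 2400
I = 2400 / 100 = $24

$24


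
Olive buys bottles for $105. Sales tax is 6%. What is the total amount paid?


Calculate the tax:
6% of $105 = $6.30
Add tax to price:
$105 + $6.30 = $111.30

$111.30


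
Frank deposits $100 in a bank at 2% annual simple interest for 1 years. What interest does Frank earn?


Use the formula I = P x R x T / 100
P x R x T = 100 x 2 x 1 = 200
I = 200 / 100 = $2

$2


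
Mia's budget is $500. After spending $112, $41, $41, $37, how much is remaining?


Add up expenses:
$112 + $41 + $41 + $37 = $231
Subtract from budget:
$500 - $231 = $269

$269


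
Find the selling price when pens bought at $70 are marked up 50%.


Calculate the markup amount:
50% of $70 = $35
Add to cost:
$70 + $35 = $105

$105


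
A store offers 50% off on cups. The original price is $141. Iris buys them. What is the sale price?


Calculate the discount amount:
50% of $141 = $70.50
Subtract from original:
$141 - $70.50 = $70.50

$70.50


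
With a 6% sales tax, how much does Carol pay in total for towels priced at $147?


Calculate the tax:
6% of $147 = $8.82
Add tax to price:
$147 + $8.82 = $155.82

$155.82


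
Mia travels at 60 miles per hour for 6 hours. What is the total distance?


Use the formula: distance = speed x time
Speed = 60 mph, Time = 6 hours
60 x 6 = 360 miles

360 miles


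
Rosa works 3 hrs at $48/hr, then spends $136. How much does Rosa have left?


Calculate earnings:
3 x $48 = $144
Subtract spending:
$144 - $136 = $8

$8


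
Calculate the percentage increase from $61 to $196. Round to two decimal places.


Find the absolute change:
|196 - 61| = 135
Divide by original and multiply by 100:
135 / 61 x 100 = 221.3114...% ≈ 221.31%

221.31%


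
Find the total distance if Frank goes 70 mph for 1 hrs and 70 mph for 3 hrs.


Leg 1 distance:
70 x 1 = 70 miles
Leg 2 distance:
70 x 3 = 210 miles
Total distance:
70 + 210 = 280 miles

280 miles


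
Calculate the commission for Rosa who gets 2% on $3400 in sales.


Convert rate to decimal:
2% = 0.02
Multiply by sales:
$3400 x 0.02 = $68

$68


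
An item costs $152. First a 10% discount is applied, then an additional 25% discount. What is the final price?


First discount:
10% of $152 = $15.20
Price after first discount:
$152 - $15.20 = $136.80
Second discount:
25% of $136.80 = $34.20
Final price:
$136.80 - $34.20 = $102.60

$102.60


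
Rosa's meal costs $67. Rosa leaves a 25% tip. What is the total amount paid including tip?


Calculate the tip:
25% of $67 = $16.75
Add tip to meal cost:
$67 + $16.75 = $83.75

$83.75


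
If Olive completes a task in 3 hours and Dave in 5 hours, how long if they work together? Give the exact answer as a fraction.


Olive's rate: 1/3 of the job per hour
Dave's rate: 1/5 of the job per hour
Combined rate: 1/3 + 1/5 = 8/15 per hour
Time = 1 / (8/15) = 15/8 hours (≈ 1.88 hours)

15/8 hours


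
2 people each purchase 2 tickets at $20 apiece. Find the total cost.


Cost per person:
2 x $20 = $40
Group total:
2 x $40 = $80

$80


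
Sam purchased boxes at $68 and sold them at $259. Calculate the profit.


Selling price = $259
Cost price = $68
Profit = selling price - cost price:
Profit = $259 - $68 = $191

$191


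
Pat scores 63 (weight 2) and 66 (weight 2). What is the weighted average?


Weighted sum:
2 x 63 + 2 x 66 = 258
Total weight:
2 + 2 = 4
Weighted average:
258 / 4 = 64.5

64.5


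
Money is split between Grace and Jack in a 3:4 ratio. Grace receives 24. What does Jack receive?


Find the multiplier:
24 / 3 = 8
Apply to Jack's share:
4 x 8 = 32

32


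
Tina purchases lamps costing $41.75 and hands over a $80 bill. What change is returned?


Start with the amount paid:
$80
Subtract the price:
$80 - $41.75 = $38.25

$38.25


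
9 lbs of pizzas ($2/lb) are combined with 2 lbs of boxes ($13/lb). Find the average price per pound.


Cost of pizzas:
9 x $2 = $18
Cost of boxes:
2 x $13 = $26
Total cost: $18 + $26 = $44
Total weight: 11 lbs
Average: $44 / 11 = $4/lb

$4/lb


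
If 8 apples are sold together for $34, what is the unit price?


Total cost: $34
Number of items: 8
Unit price: $34 / 8 = $4.25

$4.25


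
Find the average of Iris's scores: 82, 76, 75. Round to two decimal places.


Add the scores:
82 + 76 + 75 = 233
Divide by the number of tests:
233 / 3 = 77.6666... ≈ 77.67

77.67


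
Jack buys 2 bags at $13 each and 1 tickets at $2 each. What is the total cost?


Cost of bags:
2 x $13 = $26
Cost of tickets:
1 x $2 = $2
Add both:
$26 + $2 = $28

$28


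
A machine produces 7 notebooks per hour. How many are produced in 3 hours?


Production rate: 7 notebooks per hour
Time: 3 hours
Total: 7 x 3 = 21 notebooks

21 notebooks


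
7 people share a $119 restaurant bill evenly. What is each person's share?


Total bill: $119
Number of people: 7
Each pays: $119 / 7 = $17

$17


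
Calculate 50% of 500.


Convert percentage to decimal:
50% = 0.5
Multiply:
500 x 0.5 = 250

250


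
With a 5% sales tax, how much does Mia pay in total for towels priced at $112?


Calculate the tax:
5% of $112 = $5.60
Add tax to price:
$112 + $5.60 = $117.60

$117.60


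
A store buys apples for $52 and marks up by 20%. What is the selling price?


Calculate the markup amount:
20% of $52 = $10.40
Add to cost:
$52 + $10.40 = $62.40

$62.40


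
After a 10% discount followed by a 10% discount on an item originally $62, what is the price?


First discount:
10% of $62 = $6.20
Price after first discount:
$62 - $6.20 = $55.80
Second discount:
10% of $55.80 = $5.58
Final price:
$55.80 - $5.58 = $50.22

$50.22


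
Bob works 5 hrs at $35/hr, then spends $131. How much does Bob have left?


Calculate earnings:
5 x $35 = $175
Subtract spending:
$175 - $131 = $44

$44


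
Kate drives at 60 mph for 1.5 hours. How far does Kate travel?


Use the formula: distance = speed x time
Speed = 60 mph, Time = 1.5 hours
60 x 1.5 = 90 miles

90 miles


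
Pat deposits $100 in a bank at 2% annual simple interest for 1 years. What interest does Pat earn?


Use the formula I = P x R x T / 100
P x R x T = 100 x 2 x 1 = 200
I = 200 / 100 = $2

$2


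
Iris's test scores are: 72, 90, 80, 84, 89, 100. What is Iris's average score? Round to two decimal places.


Add the scores:
72 + 90 + 80 + 84 + 89 + 100 = 515
Divide by the number of tests:
515 / 6 = 85.8333... ≈ 85.83

85.83


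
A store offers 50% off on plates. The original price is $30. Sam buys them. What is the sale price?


Calculate the discount amount:
50% of $30 = $15
Subtract from original:
$30 - $15 = $15

$15


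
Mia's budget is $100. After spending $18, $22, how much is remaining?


Add up expenses:
$18 + $22 = $40
Subtract from budget:
$100 - $40 = $60

$60


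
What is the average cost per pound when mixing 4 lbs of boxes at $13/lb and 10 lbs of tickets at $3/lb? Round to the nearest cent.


Cost of boxes:
4 x $13 = $52
Cost of tickets:
10 x $3 = $30
Total cost: $52 + $30 = $82
Total weight: 14 lbs
Average: $82 / 14 = $5.8571... ≈ $5.86/lb

$5.86/lb


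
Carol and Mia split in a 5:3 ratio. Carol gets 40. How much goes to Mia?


Find the multiplier:
40 / 5 = 8
Apply to Mia's share:
3 x 8 = 24

24


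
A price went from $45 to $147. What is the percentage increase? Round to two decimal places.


Find the absolute change:
|147 - 45| = 102
Divide by original and multiply by 100:
102 / 45 x 100 = 226.6666...% ≈ 226.67%

226.67%


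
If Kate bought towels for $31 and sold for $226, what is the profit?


Selling price = $226
Cost price = $31
Profit = selling price - cost price:
Profit = $226 - $31 = $195

$195


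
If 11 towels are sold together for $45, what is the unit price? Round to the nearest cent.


Total cost: $45
Number of items: 11
Unit price: $45 / 11 = $4.0909... ≈ $4.09

$4.09


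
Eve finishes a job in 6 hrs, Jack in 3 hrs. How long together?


Eve's rate: 1/6 of the job per hour
Jack's rate: 1/3 of the job per hour
Combined rate: 1/6 + 1/3 = 1/2 per hour
Time = 1 / (1/2) = 2 hours

2 hours


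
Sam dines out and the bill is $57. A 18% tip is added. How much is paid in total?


Calculate the tip:
18% of $57 = $10.26
Add tip to meal cost:
$57 + $10.26 = $67.26

$67.26


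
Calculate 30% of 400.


Convert percentage to decimal:
30% = 0.3
Multiply:
400 x 0.3 = 120

120


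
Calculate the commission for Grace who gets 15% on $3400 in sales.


Convert rate to decimal:
15% = 0.15
Multiply by sales:
$3400 x 0.15 = $510

$510


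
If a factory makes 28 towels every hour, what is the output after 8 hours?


Production rate: 28 towels per hour
Time: 8 hours
Total: 28 x 8 = 224 towels

224 towels


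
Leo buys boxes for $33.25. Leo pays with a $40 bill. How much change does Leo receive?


Start with the amount paid:
$40
Subtract the price:
$40 - $33.25 = $6.75

$6.75


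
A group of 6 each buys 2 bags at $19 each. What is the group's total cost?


Cost per person:
2 x $19 = $38
Group total:
6 x $38 = $228

$228


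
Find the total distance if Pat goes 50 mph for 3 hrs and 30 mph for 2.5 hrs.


Leg 1 distance:
50 x 3 = 150 miles
Leg 2 distance:
30 x 2.5 = 75 miles
Total distance:
150 + 75 = 225 miles

225 miles


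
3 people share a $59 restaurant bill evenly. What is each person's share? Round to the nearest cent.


Total bill: $59
Number of people: 3
Each pays: $59 / 3 = $19.6666... ≈ $19.67

$19.67


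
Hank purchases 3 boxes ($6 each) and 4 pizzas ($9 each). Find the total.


Cost of boxes:
3 x $6 = $18
Cost of pizzas:
4 x $9 = $36
Add both:
$18 + $36 = $54

$54


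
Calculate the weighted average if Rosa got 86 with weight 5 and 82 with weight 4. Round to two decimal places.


Weighted sum:
5 x 86 + 4 x 82 = 758
Total weight:
5 + 4 = 9
Weighted average:
758 / 9 = 84.2222... ≈ 84.22

84.22


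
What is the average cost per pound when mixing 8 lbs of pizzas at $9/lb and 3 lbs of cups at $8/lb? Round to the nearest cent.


Cost of pizzas:
8 x $9 = $72
Cost of cups:
3 x $8 = $24
Total cost: $72 + $24 = $96
Total weight: 11 lbs
Average: $96 / 11 = $8.7272... ≈ $8.73/lb

$8.73/lb


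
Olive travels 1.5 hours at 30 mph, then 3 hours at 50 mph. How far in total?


Leg 1 distance:
30 x 1.5 = 45 miles
Leg 2 distance:
50 x 3 = 150 miles
Total distance:
45 + 150 = 195 miles

195 miles


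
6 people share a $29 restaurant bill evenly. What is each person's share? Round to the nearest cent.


Total bill: $29
Number of people: 6
Each pays: $29 / 6 = $4.8333... ≈ $4.83

$4.83


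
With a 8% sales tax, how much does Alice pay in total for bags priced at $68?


Calculate the tax:
8% of $68 = $5.44
Add tax to price:
$68 + $5.44 = $73.44

$73.44


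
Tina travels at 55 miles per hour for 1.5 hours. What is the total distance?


Use the formula: distance = speed x time
Speed = 55 mph, Time = 1.5 hours
55 x 1.5 = 82.5 miles

82.5 miles


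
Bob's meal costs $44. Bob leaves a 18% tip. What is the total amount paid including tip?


Calculate the tip:
18% of $44 = $7.92
Add tip to meal cost:
$44 + $7.92 = $51.92

$51.92


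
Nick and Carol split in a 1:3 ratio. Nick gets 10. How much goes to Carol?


Find the multiplier:
10 / 1 = 10
Apply to Carol's share:
3 x 10 = 30

30


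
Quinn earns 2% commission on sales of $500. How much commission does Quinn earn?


Convert rate to decimal:
2% = 0.02
Multiply by sales:
$500 x 0.02 = $10

$10


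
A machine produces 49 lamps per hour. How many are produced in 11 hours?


Production rate: 49 lamps per hour
Time: 11 hours
Total: 49 x 11 = 539 lamps

539 lamps


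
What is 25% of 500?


Convert percentage to decimal:
25% = 0.25
Multiply:
500 x 0.25 = 125

125


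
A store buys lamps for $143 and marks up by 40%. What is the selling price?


Calculate the markup amount:
40% of $143 = $57.20
Add to cost:
$143 + $57.20 = $200.20

$200.20


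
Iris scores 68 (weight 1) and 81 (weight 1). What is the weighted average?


Weighted sum:
1 x 68 + 1 x 81 = 149
Total weight:
1 + 1 = 2
Weighted average:
149 / 2 = 74.5

74.5


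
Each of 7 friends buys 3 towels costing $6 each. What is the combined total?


Cost per person:
3 x $6 = $18
Group total:
7 x $18 = $126

$126


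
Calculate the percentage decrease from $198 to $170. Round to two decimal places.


Find the absolute change:
|170 - 198| = 28
Divide by original and multiply by 100:
28 / 198 x 100 = 14.1414...% ≈ 14.14%

14.14%


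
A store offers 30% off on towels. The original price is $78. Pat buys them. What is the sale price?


Calculate the discount amount:
30% of $78 = $23.40
Subtract from original:
$78 - $23.40 = $54.60

$54.60


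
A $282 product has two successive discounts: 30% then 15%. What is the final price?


First discount:
30% of $282 = $84.60
Price after first discount:
$282 - $84.60 = $197.40
Second discount:
15% of $197.40 = $29.61
Final price:
$197.40 - $29.61 = $167.79

$167.79


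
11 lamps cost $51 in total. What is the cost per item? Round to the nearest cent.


Total cost: $51
Number of items: 11
Unit price: $51 / 11 = $4.6363... ≈ $4.64

$4.64


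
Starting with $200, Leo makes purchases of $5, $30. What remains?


Add up expenses:
$5 + $30 = $35
Subtract from budget:
$200 - $35 = $165

$165


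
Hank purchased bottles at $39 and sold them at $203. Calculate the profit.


Selling price = $203
Cost price = $39
Profit = selling price - cost price:
Profit = $203 - $39 = $164

$164


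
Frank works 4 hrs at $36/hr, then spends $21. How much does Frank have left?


Calculate earnings:
4 x $36 = $144
Subtract spending:
$144 - $21 = $123

$123


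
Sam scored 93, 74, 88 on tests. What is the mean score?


Add the scores:
93 + 74 + 88 = 255
Divide by the number of tests:
255 / 3 = 85

85


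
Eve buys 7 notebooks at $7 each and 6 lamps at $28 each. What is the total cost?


Cost of notebooks:
7 x $7 = $49
Cost of lamps:
6 x $28 = $168
Add both:
$49 + $168 = $217

$217


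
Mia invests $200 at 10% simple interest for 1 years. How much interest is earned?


Use the formula I = P x R x T / 100
P x R x T = 200 x 10 x 1 = 2000
I = 2000 / 100 = $20

$20


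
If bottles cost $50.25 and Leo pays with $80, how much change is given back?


Start with the amount paid:
$80
Subtract the price:
$80 - $50.25 = $29.75

$29.75


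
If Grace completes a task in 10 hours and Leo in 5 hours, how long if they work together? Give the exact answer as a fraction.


Grace's rate: 1/10 of the job per hour
Leo's rate: 1/5 of the job per hour
Combined rate: 1/10 + 1/5 = 3/10 per hour
Time = 1 / (3/10) = 10/3 hours (≈ 3.33 hours)

10/3 hours


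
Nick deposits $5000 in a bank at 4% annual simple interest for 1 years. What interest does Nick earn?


Use the formula I = P x R x T / 100
P x R x T = 5000 x 4 x 1 = 20000
I = 20000 / 100 = $200

$200


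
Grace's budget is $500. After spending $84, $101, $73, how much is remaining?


Add up expenses:
$84 + $101 + $73 = $258
Subtract from budget:
$500 - $258 = $242

$242


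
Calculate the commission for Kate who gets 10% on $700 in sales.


Convert rate to decimal:
10% = 0.1
Multiply by sales:
$700 x 0.1 = $70

$70


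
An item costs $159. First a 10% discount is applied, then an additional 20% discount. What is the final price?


First discount:
10% of $159 = $15.90
Price after first discount:
$159 - $15.90 = $143.10
Second discount:
20% of $143.10 = $28.62
Final price:
$143.10 - $28.62 = $114.48

$114.48


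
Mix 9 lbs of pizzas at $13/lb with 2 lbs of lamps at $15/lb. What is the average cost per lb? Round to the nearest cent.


Cost of pizzas:
9 x $13 = $117
Cost of lamps:
2 x $15 = $30
Total cost: $117 + $30 = $147
Total weight: 11 lbs
Average: $147 / 11 = $13.3636... ≈ $13.36/lb

$13.36/lb


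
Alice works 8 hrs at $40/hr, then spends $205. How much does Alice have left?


Calculate earnings:
8 x $40 = $320
Subtract spending:
$320 - $205 = $115

$115


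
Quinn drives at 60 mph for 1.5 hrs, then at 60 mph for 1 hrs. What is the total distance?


Leg 1 distance:
60 x 1.5 = 90 miles
Leg 2 distance:
60 x 1 = 60 miles
Total distance:
90 + 60 = 150 miles

150 miles


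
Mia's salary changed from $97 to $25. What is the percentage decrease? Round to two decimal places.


Find the absolute change:
|25 - 97| = 72
Divide by original and multiply by 100:
72 / 97 x 100 = 74.2268...% ≈ 74.23%

74.23%


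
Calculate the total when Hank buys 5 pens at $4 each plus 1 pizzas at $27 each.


Cost of pens:
5 x $4 = $20
Cost of pizzas:
1 x $27 = $27
Add both:
$20 + $27 = $47

$47


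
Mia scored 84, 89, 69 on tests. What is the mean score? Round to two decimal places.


Add the scores:
84 + 89 + 69 = 242
Divide by the number of tests:
242 / 3 = 80.6666... ≈ 80.67

80.67


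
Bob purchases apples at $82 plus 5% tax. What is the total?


Calculate the tax:
5% of $82 = $4.10
Add tax to price:
$82 + $4.10 = $86.10

$86.10


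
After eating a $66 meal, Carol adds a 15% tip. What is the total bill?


Calculate the tip:
15% of $66 = $9.90
Add tip to meal cost:
$66 + $9.90 = $75.90

$75.90


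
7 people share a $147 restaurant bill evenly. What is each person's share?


Total bill: $147
Number of people: 7
Each pays: $147 / 7 = $21

$21


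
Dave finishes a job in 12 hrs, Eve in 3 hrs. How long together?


Dave's rate: 1/12 of the job per hour
Eve's rate: 1/3 of the job per hour
Combined rate: 1/12 + 1/3 = 5/12 per hour
Time = 1 / (5/12) = 12/5 = 2.4 hours

2.4 hours


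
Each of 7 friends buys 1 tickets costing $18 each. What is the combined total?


Cost per person:
1 x $18 = $18
Group total:
7 x $18 = $126

$126


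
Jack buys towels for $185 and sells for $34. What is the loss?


Selling price = $34
Cost price = $185
Loss = cost price - selling price:
Loss = $185 - $34 = $151

$151


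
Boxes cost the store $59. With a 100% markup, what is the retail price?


Calculate the markup amount:
100% of $59 = $59
Add to cost:
$59 + $59 = $118

$118


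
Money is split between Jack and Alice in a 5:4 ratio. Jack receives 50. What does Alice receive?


Find the multiplier:
50 / 5 = 10
Apply to Alice's share:
4 x 10 = 40

40


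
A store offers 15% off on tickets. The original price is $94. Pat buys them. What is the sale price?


Calculate the discount amount:
15% of $94 = $14.10
Subtract from original:
$94 - $14.10 = $79.90

$79.90


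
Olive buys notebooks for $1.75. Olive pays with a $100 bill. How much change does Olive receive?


Start with the amount paid:
$100
Subtract the price:
$100 - $1.75 = $98.25

$98.25


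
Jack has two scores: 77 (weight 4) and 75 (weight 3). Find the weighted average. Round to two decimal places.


Weighted sum:
4 x 77 + 3 x 75 = 533
Total weight:
4 + 3 = 7
Weighted average:
533 / 7 = 76.1428... ≈ 76.14

76.14


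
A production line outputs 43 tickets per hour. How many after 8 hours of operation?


Production rate: 43 tickets per hour
Time: 8 hours
Total: 43 x 8 = 344 tickets

344 tickets


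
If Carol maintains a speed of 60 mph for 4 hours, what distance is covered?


Use the formula: distance = speed x time
Speed = 60 mph, Time = 4 hours
60 x 4 = 240 miles

240 miles


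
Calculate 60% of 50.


Convert percentage to decimal:
60% = 0.6
Multiply:
50 x 0.6 = 30

30


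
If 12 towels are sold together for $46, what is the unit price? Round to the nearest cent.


Total cost: $46
Number of items: 12
Unit price: $46 / 12 = $3.8333... ≈ $3.83

$3.83


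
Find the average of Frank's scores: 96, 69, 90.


Add the scores:
96 + 69 + 90 = 255
Divide by the number of tests:
255 / 3 = 85

85


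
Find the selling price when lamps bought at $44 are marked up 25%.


Calculate the markup amount:
25% of $44 = $11
Add to cost:
$44 + $11 = $55

$55


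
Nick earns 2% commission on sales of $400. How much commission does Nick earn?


Convert rate to decimal:
2% = 0.02
Multiply by sales:
$400 x 0.02 = $8

$8


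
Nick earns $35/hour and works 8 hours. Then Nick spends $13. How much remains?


Calculate earnings:
8 x $35 = $280
Subtract spending:
$280 - $13 = $267

$267


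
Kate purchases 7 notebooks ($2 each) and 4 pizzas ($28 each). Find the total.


Cost of notebooks:
7 x $2 = $14
Cost of pizzas:
4 x $28 = $112
Add both:
$14 + $112 = $126

$126


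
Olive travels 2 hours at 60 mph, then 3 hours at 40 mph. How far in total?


Leg 1 distance:
60 x 2 = 120 miles
Leg 2 distance:
40 x 3 = 120 miles
Total distance:
120 + 120 = 240 miles

240 miles


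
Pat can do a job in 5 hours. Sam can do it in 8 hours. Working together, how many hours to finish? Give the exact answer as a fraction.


Pat's rate: 1/5 of the job per hour
Sam's rate: 1/8 of the job per hour
Combined rate: 1/5 + 1/8 = 13/40 per hour
Time = 1 / (13/40) = 40/13 hours (≈ 3.08 hours)

40/13 hours


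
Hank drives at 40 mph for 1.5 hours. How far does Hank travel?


Use the formula: distance = speed x time
Speed = 40 mph, Time = 1.5 hours
40 x 1.5 = 60 miles

60 miles


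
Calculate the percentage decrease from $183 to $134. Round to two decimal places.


Find the absolute change:
|134 - 183| = 49
Divide by original and multiply by 100:
49 / 183 x 100 = 26.7759...% ≈ 26.78%

26.78%


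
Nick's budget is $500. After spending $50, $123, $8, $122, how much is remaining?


Add up expenses:
$50 + $123 + $8 + $122 = $303
Subtract from budget:
$500 - $303 = $197

$197


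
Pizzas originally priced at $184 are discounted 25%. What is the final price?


Calculate the discount amount:
25% of $184 = $46
Subtract from original:
$184 - $46 = $138

$138


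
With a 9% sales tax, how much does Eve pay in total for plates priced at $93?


Calculate the tax:
9% of $93 = $8.37
Add tax to price:
$93 + $8.37 = $101.37

$101.37


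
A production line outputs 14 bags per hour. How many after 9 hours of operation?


Production rate: 14 bags per hour
Time: 9 hours
Total: 14 x 9 = 126 bags

126 bags


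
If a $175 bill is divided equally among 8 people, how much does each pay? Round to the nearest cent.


Total bill: $175
Number of people: 8
Each pays: $175 / 8 = $21.875 ≈ $21.88

$21.88


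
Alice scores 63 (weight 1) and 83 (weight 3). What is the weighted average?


Weighted sum:
1 x 63 + 3 x 83 = 312
Total weight:
1 + 3 = 4
Weighted average:
312 / 4 = 78

78


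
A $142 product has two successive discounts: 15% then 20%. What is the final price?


First discount:
15% of $142 = $21.30
Price after first discount:
$142 - $21.30 = $120.70
Second discount:
20% of $120.70 = $24.14
Final price:
$120.70 - $24.14 = $96.56

$96.56


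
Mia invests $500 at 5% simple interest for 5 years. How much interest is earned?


Use the formula I = P x R x T / 100
P x R x T = 500 x 5 x 5 = 12500
I = 12500 / 100 = $125

$125


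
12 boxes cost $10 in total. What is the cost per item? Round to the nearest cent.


Total cost: $10
Number of items: 12
Unit price: $10 / 12 = $0.8333... ≈ $0.83

$0.83


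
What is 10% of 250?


Convert percentage to decimal:
10% = 0.1
Multiply:
250 x 0.1 = 25

25


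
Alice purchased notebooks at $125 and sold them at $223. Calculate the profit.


Selling price = $223
Cost price = $125
Profit = selling price - cost price:
Profit = $223 - $125 = $98

$98


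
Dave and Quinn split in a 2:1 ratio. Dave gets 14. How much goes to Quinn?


Find the multiplier:
14 / 2 = 7
Apply to Quinn's share:
1 x 7 = 7

7


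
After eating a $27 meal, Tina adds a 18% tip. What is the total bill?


Calculate the tip:
18% of $27 = $4.86
Add tip to meal cost:
$27 + $4.86 = $31.86

$31.86


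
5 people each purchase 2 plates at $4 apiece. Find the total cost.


Cost per person:
2 x $4 = $8
Group total:
5 x $8 = $40

$40


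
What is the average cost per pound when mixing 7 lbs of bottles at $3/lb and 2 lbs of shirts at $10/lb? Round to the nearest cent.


Cost of bottles:
7 x $3 = $21
Cost of shirts:
2 x $10 = $20
Total cost: $21 + $20 = $41
Total weight: 9 lbs
Average: $41 / 9 = $4.5555... ≈ $4.56/lb

$4.56/lb


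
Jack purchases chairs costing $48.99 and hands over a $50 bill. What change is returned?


Start with the amount paid:
$50
Subtract the price:
$50 - $48.99 = $1.01

$1.01


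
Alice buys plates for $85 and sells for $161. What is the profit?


Selling price = $161
Cost price = $85
Profit = selling price - cost price:
Profit = $161 - $85 = $76

$76


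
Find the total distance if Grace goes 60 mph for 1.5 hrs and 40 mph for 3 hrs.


Leg 1 distance:
60 x 1.5 = 90 miles
Leg 2 distance:
40 x 3 = 120 miles
Total distance:
90 + 120 = 210 miles

210 miles


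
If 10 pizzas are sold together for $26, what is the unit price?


Total cost: $26
Number of items: 10
Unit price: $26 / 10 = $2.60

$2.60


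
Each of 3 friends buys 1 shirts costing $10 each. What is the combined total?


Cost per person:
1 x $10 = $10
Group total:
3 x $10 = $30

$30


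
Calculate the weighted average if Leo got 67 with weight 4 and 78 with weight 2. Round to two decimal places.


Weighted sum:
4 x 67 + 2 x 78 = 424
Total weight:
4 + 2 = 6
Weighted average:
424 / 6 = 70.6666... ≈ 70.67

70.67


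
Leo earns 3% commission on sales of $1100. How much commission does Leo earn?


Convert rate to decimal:
3% = 0.03
Multiply by sales:
$1100 x 0.03 = $33

$33


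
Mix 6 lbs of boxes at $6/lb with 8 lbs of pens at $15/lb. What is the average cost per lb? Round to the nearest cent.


Cost of boxes:
6 x $6 = $36
Cost of pens:
8 x $15 = $120
Total cost: $36 + $120 = $156
Total weight: 14 lbs
Average: $156 / 14 = $11.1428... ≈ $11.14/lb

$11.14/lb


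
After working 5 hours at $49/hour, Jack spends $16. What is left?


Calculate earnings:
5 x $49 = $245
Subtract spending:
$245 - $16 = $229

$229


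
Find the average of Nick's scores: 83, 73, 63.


Add the scores:
83 + 73 + 63 = 219
Divide by the number of tests:
219 / 3 = 73

73


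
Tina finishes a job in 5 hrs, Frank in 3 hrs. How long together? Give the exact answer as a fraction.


Tina's rate: 1/5 of the job per hour
Frank's rate: 1/3 of the job per hour
Combined rate: 1/5 + 1/3 = 8/15 per hour
Time = 1 / (8/15) = 15/8 hours (≈ 1.88 hours)

15/8 hours


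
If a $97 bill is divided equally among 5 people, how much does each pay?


Total bill: $97
Number of people: 5
Each pays: $97 / 5 = $19.40

$19.40


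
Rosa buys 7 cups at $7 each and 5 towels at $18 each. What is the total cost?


Cost of cups:
7 x $7 = $49
Cost of towels:
5 x $18 = $90
Add both:
$49 + $90 = $139

$139


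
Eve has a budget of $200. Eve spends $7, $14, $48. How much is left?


Add up expenses:
$7 + $14 + $48 = $69
Subtract from budget:
$200 - $69 = $131

$131


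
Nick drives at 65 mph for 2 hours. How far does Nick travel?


Use the formula: distance = speed x time
Speed = 65 mph, Time = 2 hours
65 x 2 = 130 miles

130 miles


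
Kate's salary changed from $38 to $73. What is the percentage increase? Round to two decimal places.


Find the absolute change:
|73 - 38| = 35
Divide by original and multiply by 100:
35 / 38 x 100 = 92.1052...% ≈ 92.11%

92.11%


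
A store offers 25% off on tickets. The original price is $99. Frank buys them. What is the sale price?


Calculate the discount amount:
25% of $99 = $24.75
Subtract from original:
$99 - $24.75 = $74.25

$74.25


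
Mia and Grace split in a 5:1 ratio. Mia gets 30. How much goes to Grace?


Find the multiplier:
30 / 5 = 6
Apply to Grace's share:
1 x 6 = 6

6


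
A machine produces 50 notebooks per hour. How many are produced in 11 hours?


Production rate: 50 notebooks per hour
Time: 11 hours
Total: 50 x 11 = 550 notebooks

550 notebooks


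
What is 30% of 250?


Convert percentage to decimal:
30% = 0.3
Multiply:
250 x 0.3 = 75

75


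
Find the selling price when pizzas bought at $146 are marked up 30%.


Calculate the markup amount:
30% of $146 = $43.80
Add to cost:
$146 + $43.80 = $189.80

$189.80


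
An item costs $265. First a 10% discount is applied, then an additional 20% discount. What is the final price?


First discount:
10% of $265 = $26.50
Price after first discount:
$265 - $26.50 = $238.50
Second discount:
20% of $238.50 = $47.70
Final price:
$238.50 - $47.70 = $190.80

$190.80


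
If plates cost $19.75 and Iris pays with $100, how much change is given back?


Start with the amount paid:
$100
Subtract the price:
$100 - $19.75 = $80.25

$80.25


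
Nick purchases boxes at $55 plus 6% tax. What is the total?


Calculate the tax:
6% of $55 = $3.30
Add tax to price:
$55 + $3.30 = $58.30

$58.30


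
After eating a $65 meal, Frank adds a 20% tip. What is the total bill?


Calculate the tip:
20% of $65 = $13
Add tip to meal cost:
$65 + $13 = $78

$78


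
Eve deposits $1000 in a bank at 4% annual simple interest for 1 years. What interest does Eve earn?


Use the formula I = P x R x T / 100
P x R x T = 1000 x 4 x 1 = 4000
I = 4000 / 100 = $40

$40


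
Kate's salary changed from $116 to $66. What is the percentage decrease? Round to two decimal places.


Find the absolute change:
|66 - 116| = 50
Divide by original and multiply by 100:
50 / 116 x 100 = 43.1034...% ≈ 43.1%

43.1%


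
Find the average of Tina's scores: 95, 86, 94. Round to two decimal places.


Add the scores:
95 + 86 + 94 = 275
Divide by the number of tests:
275 / 3 = 91.6666... ≈ 91.67

91.67


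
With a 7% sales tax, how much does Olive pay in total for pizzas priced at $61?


Calculate the tax:
7% of $61 = $4.27
Add tax to price:
$61 + $4.27 = $65.27

$65.27


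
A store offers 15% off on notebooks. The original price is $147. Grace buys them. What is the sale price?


Calculate the discount amount:
15% of $147 = $22.05
Subtract from original:
$147 - $22.05 = $124.95

$124.95


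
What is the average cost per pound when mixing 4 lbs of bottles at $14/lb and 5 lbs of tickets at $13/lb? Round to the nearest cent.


Cost of bottles:
4 x $14 = $56
Cost of tickets:
5 x $13 = $65
Total cost: $56 + $65 = $121
Total weight: 9 lbs
Average: $121 / 9 = $13.4444... ≈ $13.44/lb

$13.44/lb


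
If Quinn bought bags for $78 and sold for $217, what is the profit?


Selling price = $217
Cost price = $78
Profit = selling price - cost price:
Profit = $217 - $78 = $139

$139


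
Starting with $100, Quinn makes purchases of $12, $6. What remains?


Add up expenses:
$12 + $6 = $18
Subtract from budget:
$100 - $18 = $82

$82


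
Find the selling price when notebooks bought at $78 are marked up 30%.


Calculate the markup amount:
30% of $78 = $23.40
Add to cost:
$78 + $23.40 = $101.40

$101.40


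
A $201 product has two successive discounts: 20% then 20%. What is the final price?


First discount:
20% of $201 = $40.20
Price after first discount:
$201 - $40.20 = $160.80
Second discount:
20% of $160.80 = $32.16
Final price:
$160.80 - $32.16 = $128.64

$128.64


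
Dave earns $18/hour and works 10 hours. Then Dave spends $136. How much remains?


Calculate earnings:
10 x $18 = $180
Subtract spending:
$180 - $136 = $44

$44


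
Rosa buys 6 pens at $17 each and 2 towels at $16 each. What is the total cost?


Cost of pens:
6 x $17 = $102
Cost of towels:
2 x $16 = $32
Add both:
$102 + $32 = $134

$134


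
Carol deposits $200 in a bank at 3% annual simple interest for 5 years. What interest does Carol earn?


Use the formula I = P x R x T / 100
P x R x T = 200 x 3 x 5 = 3000
I = 3000 / 100 = $30

$30


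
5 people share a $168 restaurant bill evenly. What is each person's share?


Total bill: $168
Number of people: 5
Each pays: $168 / 5 = $33.60

$33.60


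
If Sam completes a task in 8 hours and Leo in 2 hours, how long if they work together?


Sam's rate: 1/8 of the job per hour
Leo's rate: 1/2 of the job per hour
Combined rate: 1/8 + 1/2 = 5/8 per hour
Time = 1 / (5/8) = 8/5 = 1.6 hours

1.6 hours


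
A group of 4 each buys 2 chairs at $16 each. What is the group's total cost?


Cost per person:
2 x $16 = $32
Group total:
4 x $32 = $128

$128


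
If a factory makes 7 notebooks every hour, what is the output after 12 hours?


Production rate: 7 notebooks per hour
Time: 12 hours
Total: 7 x 12 = 84 notebooks

84 notebooks


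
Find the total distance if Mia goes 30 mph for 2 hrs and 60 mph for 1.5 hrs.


Leg 1 distance:
30 x 2 = 60 miles
Leg 2 distance:
60 x 1.5 = 90 miles
Total distance:
60 + 90 = 150 miles

150 miles


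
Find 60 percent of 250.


Convert percentage to decimal:
60% = 0.6
Multiply:
250 x 0.6 = 150

150


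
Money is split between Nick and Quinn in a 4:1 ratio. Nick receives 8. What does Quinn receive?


Find the multiplier:
8 / 4 = 2
Apply to Quinn's share:
1 x 2 = 2

2


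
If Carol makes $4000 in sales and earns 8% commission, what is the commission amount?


Convert rate to decimal:
8% = 0.08
Multiply by sales:
$4000 x 0.08 = $320

$320


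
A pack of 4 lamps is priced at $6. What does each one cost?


Total cost: $6
Number of items: 4
Unit price: $6 / 4 = $1.50

$1.50


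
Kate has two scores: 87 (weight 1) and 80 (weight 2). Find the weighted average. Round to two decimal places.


Weighted sum:
1 x 87 + 2 x 80 = 247
Total weight:
1 + 2 = 3
Weighted average:
247 / 3 = 82.3333... ≈ 82.33

82.33


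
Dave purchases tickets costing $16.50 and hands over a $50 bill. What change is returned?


Start with the amount paid:
$50
Subtract the price:
$50 - $16.50 = $33.50

$33.50


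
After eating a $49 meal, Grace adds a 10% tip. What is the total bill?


Calculate the tip:
10% of $49 = $4.90
Add tip to meal cost:
$49 + $4.90 = $53.90

$53.90


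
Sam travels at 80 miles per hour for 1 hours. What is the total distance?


Use the formula: distance = speed x time
Speed = 80 mph, Time = 1 hours
80 x 1 = 80 miles

80 miles


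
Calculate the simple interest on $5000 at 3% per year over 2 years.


Use the formula I = P x R x T / 100
P x R x T = 5000 x 3 x 2 = 30000
I = 30000 / 100 = $300

$300
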